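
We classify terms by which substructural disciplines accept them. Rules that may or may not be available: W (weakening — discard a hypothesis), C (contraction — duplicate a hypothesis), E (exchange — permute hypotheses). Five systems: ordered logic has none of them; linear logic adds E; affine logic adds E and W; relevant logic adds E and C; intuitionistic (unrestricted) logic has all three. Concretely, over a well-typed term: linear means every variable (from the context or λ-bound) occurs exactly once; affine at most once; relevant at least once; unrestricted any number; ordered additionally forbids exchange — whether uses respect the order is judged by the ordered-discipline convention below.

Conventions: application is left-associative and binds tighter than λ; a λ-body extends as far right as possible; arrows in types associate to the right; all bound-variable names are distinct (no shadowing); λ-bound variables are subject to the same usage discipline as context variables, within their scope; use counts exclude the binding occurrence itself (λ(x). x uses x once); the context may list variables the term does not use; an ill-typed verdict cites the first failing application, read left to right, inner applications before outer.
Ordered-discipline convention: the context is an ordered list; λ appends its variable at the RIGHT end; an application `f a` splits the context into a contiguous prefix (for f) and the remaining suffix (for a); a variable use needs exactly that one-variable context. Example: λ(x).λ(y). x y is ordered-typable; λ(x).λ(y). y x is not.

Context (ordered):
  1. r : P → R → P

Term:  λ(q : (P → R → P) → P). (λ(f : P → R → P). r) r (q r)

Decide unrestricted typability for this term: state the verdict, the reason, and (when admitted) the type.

yes — typability at ((P → R → P) → P) → R → P is all that's needed; term : ((P → R → P) → P) → R → P
counts: r: 3; q (λ-bound): 1; f (λ-bound): 0
use order (left to right): r, r, q, r
typing: well-typed — term : ((P → R → P) → P) → R → P
all disciplines: ordered ✗ · linear ✗ · affine ✗ · relevant ✗ · unrestricted ✓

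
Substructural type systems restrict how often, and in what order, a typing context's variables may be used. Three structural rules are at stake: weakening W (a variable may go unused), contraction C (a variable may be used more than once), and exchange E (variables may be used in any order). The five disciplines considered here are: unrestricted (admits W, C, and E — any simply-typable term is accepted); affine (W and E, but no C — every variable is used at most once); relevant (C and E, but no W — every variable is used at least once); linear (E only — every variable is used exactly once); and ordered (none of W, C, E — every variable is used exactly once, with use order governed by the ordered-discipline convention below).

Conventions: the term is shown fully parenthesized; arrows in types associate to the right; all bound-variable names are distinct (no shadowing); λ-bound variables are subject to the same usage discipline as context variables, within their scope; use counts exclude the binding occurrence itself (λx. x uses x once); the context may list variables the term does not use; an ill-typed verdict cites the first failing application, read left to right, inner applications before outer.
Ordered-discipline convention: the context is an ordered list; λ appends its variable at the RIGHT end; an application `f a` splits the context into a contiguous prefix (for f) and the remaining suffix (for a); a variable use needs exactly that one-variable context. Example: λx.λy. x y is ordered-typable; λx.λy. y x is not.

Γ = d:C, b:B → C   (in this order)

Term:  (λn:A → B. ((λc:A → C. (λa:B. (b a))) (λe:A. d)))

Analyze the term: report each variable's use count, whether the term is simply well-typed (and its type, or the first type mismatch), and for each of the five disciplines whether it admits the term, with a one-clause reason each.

use counts: d ×1; b ×1; n (λ-bound) ×0; c (λ-bound) ×0; a (λ-bound) ×1; e (λ-bound) ×0
order of uses: b, a, d
typing: the term checks, with type (A → B) → B → C
ordered ✗ (unused: n, c, e — weakening required)
linear ✗ (unused: n, c, e — weakening required)
affine ✓ (none of d, b, n, c, a, e used more than once)
relevant ✗ (unused: n, c, e — weakening required)
unrestricted ✓ (simply typable at (A → B) → B → C; W, C, E all held)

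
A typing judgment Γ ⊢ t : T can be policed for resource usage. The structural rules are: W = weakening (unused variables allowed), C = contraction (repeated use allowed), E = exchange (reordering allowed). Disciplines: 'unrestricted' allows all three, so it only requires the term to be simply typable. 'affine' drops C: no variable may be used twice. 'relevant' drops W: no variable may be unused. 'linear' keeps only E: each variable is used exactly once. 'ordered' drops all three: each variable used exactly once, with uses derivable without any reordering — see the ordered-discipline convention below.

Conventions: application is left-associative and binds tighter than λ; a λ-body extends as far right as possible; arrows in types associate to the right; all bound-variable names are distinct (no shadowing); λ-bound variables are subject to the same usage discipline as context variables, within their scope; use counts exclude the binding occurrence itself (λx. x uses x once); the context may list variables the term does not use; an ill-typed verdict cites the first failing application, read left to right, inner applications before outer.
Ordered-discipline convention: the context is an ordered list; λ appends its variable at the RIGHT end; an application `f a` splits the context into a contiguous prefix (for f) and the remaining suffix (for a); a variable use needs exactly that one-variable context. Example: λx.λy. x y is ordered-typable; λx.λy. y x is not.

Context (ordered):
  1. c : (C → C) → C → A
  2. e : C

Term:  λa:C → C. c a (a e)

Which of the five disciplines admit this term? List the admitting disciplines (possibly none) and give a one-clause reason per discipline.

accepted by: relevant, unrestricted
usage: c ×1, e ×1, a (bound) ×2
order of uses: c, a, a, e
typing: ✓ — (C → C) → A
ordered: ✗, a ×2 used more than once (contraction)
linear: ✗, a ×2 used more than once (contraction)
affine: ✗, a ×2 used more than once (contraction)
relevant: ✓, c, e, a: all used, weakening unneeded
unrestricted: ✓, typability at (C → C) → A is all that's needed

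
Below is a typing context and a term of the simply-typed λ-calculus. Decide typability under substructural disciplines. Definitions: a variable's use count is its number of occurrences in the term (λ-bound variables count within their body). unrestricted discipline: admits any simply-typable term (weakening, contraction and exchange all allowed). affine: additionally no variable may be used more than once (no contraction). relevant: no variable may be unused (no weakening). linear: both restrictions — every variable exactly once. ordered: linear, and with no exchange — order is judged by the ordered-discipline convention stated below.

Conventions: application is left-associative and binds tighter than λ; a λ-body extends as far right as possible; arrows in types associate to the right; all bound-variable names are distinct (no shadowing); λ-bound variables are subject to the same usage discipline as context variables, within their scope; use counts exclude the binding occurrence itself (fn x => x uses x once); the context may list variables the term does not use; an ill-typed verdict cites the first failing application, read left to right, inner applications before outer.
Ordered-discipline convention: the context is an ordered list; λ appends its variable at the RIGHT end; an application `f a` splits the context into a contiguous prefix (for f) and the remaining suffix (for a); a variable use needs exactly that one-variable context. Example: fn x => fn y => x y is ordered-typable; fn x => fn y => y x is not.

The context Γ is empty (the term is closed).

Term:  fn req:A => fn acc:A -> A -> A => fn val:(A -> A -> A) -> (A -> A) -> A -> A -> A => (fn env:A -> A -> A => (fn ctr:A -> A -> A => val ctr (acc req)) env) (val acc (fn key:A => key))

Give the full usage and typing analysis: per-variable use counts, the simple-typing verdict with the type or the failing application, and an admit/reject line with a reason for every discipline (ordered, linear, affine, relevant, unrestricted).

variable uses: req (λ-bound): 1; acc (λ-bound): 2; val (λ-bound): 2; env (λ-bound): 1; ctr (λ-bound): 1; key (λ-bound): 1
left-to-right use order: val, ctr, acc, req, env, val, acc, key
typing: well-typed — term : A -> (A -> A -> A) -> ((A -> A -> A) -> (A -> A) -> A -> A -> A) -> A -> A -> A
ordered: ✗, repeated use of acc ×2, val ×2
linear: ✗, repeated use of acc ×2, val ×2
affine: ✗, repeated use of acc ×2, val ×2
relevant: ✓, none of req, acc, val, env, ctr, key goes unused
unrestricted: ✓, type-checks (A -> (A -> A -> A) -> ((A -> A -> A) -> (A -> A) -> A -> A -> A) -> A -> A -> A) and nothing is barred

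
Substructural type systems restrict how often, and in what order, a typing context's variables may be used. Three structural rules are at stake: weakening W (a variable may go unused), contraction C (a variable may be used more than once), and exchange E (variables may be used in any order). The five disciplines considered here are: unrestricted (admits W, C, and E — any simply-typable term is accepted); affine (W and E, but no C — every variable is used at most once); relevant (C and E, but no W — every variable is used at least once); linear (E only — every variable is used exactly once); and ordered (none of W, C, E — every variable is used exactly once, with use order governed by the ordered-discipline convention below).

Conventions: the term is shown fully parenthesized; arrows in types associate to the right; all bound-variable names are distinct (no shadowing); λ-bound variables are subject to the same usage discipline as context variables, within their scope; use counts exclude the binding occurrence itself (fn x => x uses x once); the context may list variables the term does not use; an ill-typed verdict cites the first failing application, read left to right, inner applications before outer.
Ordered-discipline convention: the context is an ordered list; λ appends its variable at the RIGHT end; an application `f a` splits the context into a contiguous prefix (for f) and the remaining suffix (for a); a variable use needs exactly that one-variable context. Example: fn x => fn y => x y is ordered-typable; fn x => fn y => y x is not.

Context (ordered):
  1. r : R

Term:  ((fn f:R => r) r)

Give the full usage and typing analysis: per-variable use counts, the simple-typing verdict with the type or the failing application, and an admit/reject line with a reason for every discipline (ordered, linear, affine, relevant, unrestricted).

usage: r=2, f (bound)=0
use order (left to right): r, r
typing: well-typed at R
ordered ✗ (uses contraction: r ×2; f left unused)
linear ✗ (uses contraction: r ×2; f left unused)
affine ✗ (uses contraction: r ×2)
relevant ✗ (f left unused)
unrestricted ✓ (well-typed at R; no restrictions here)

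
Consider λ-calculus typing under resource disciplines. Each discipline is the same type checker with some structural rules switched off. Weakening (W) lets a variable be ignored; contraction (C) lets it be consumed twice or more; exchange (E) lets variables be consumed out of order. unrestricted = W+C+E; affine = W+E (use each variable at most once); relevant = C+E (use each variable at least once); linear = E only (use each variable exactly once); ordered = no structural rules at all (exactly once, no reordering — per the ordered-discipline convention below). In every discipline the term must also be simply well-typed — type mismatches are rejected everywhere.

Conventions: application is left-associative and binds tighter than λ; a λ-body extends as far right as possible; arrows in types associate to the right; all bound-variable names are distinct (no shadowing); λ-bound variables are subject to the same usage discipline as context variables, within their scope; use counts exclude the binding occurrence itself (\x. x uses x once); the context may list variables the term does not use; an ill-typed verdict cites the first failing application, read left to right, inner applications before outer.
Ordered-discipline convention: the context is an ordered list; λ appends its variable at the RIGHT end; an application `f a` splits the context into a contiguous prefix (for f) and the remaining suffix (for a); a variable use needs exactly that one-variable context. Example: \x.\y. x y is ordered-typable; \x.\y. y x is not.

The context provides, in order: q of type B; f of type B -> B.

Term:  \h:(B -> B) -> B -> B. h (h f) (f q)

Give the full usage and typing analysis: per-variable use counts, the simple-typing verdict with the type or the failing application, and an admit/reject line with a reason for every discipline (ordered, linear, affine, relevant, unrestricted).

counts: q=1, f=2, h [bound]=2
uses in reading order: h, h, f, f, q
typing: well-typed — term : ((B -> B) -> B -> B) -> B
ordered ✗ (f ×2, h ×2 used more than once (contraction))
linear ✗ (f ×2, h ×2 used more than once (contraction))
affine ✗ (f ×2, h ×2 used more than once (contraction))
relevant ✓ (every one of q, f, h appears)
unrestricted ✓ (typability at ((B -> B) -> B -> B) -> B is all that's needed)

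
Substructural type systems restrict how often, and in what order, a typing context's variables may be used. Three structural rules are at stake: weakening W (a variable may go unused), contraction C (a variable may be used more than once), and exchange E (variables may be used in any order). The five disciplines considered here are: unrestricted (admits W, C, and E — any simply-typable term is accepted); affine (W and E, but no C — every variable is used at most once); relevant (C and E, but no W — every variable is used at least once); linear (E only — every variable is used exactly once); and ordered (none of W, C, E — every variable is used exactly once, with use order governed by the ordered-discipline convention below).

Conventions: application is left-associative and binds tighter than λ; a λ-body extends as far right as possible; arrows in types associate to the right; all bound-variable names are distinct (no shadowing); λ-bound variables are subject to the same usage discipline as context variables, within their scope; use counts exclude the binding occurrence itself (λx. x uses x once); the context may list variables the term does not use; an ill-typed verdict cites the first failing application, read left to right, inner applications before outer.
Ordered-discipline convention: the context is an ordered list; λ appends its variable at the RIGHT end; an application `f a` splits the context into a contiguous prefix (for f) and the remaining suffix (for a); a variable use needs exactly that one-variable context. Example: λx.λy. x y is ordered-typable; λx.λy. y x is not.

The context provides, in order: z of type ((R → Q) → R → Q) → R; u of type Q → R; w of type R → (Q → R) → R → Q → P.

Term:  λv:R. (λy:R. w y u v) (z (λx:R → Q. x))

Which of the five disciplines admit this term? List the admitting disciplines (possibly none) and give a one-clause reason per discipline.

accepted by: linear, affine, relevant, unrestricted
usage: z: 1×, u: 1×, w: 1×, v (bound): 1×, y (bound): 1×, x (bound): 1×
use order (left to right): w, y, u, v, z, x
typing: ✓ — R → Q → P
ordered: ✗ — no ordered split (uses run w, y, u, v, z, x)
linear: ✓ — single use per variable (z, u, w, v, y, x)
affine: ✓ — no duplicate uses among z, u, w, v, y, x
relevant: ✓ — every one of z, u, w, v, y, x appears
unrestricted: ✓ — simply typable at R → Q → P; W, C, E all held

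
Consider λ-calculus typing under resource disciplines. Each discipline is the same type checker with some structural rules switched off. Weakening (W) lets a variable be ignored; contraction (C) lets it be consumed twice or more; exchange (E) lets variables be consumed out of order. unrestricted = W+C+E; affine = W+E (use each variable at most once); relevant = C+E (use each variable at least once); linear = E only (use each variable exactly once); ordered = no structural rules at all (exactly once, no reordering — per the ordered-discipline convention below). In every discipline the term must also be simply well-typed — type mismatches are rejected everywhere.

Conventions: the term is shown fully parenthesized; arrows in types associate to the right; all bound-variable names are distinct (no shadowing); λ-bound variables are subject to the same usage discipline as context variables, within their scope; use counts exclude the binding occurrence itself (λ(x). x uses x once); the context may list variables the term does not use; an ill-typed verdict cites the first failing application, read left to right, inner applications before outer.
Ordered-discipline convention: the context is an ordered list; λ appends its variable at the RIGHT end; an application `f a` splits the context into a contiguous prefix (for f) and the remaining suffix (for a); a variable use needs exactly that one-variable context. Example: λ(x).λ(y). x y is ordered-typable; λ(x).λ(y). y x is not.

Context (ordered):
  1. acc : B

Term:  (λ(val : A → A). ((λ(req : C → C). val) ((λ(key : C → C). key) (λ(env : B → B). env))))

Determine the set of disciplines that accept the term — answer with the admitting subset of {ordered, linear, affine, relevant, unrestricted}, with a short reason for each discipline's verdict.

admitted in: none
use counts: acc: 0×, val [bound]: 1×, req [bound]: 0×, key [bound]: 1×, env [bound]: 1×
uses in reading order: val, key, env
typing: ill-typed: argument of type (B → B) → B → B where C → C is required
ordered: ✗, the type mismatch rejects it
linear: ✗, not simply typable
affine: ✗, fails simple typing
relevant: ✗, a type mismatch blocks all five
unrestricted: ✗, the type mismatch rejects it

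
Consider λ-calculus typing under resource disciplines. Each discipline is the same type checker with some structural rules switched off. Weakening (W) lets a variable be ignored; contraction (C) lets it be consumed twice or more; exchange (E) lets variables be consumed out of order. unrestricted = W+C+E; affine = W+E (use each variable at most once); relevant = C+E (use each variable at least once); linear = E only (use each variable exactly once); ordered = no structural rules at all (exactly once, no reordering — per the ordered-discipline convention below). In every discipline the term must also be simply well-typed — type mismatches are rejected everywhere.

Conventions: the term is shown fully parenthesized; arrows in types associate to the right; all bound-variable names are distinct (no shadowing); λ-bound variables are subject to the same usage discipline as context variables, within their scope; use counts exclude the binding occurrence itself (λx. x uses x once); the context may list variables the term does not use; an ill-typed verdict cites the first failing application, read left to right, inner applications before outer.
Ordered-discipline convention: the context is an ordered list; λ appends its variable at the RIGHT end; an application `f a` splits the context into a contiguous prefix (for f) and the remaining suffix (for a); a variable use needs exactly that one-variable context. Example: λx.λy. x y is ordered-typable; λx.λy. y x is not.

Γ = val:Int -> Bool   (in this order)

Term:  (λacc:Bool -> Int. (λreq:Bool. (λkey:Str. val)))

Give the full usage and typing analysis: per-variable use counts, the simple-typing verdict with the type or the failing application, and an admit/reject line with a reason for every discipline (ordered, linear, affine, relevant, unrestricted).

variable uses: val: 1×; acc (bound): 0×; req (bound): 0×; key (bound): 0×
left-to-right use order: val
typing: the term checks, with type (Bool -> Int) -> Bool -> Str -> Int -> Bool
ordered ✗ (acc, req, key left unused)
linear ✗ (acc, req, key left unused)
affine ✓ (at most one use each (val, acc, req, key))
relevant ✗ (acc, req, key left unused)
unrestricted ✓ (well-typed at (Bool -> Int) -> Bool -> Str -> Int -> Bool; no restrictions here)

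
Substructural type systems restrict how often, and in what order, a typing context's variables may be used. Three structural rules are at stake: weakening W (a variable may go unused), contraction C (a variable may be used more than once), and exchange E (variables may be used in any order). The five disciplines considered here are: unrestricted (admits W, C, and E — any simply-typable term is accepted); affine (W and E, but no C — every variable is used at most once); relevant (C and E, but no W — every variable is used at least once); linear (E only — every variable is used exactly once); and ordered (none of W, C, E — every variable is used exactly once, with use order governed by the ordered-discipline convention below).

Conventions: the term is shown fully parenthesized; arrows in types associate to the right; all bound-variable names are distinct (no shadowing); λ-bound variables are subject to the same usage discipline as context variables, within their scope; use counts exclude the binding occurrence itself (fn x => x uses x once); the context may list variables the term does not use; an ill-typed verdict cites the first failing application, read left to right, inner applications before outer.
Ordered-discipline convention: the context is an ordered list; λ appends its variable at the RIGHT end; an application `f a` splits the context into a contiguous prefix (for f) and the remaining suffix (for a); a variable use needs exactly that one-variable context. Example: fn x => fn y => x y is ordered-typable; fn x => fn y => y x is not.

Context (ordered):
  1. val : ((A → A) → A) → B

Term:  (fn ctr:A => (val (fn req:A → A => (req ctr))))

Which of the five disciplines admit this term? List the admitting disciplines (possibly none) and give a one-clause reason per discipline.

admitting disciplines: linear, affine, relevant, unrestricted
use counts: val=1; ctr [bound]=1; req [bound]=1
order of uses: val, req, ctr
typing: well-typed — term : A → B
ordered ✗ (no contiguous prefix/suffix split fits val, req, ctr)
linear ✓ (exactly-once usage across val, ctr, req)
affine ✓ (no duplicate uses among val, ctr, req)
relevant ✓ (every one of val, ctr, req appears)
unrestricted ✓ (well-typed at A → B; no restrictions here)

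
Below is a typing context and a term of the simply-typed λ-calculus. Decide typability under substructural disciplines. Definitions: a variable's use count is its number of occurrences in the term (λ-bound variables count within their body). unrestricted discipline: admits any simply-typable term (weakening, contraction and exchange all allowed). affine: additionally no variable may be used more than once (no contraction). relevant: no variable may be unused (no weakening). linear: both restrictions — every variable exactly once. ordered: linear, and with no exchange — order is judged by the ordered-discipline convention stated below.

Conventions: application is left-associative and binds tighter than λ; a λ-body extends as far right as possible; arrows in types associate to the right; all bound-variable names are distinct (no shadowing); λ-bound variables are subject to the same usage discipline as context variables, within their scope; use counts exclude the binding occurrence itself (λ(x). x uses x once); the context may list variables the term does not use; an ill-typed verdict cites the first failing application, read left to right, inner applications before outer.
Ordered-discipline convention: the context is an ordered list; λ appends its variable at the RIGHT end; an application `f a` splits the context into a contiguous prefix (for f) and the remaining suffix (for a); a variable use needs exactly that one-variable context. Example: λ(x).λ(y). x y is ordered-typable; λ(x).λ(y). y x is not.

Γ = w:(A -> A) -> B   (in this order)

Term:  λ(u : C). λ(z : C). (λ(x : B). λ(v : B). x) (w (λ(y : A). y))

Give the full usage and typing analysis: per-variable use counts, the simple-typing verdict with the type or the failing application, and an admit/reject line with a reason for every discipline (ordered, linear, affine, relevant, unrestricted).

use counts: w=1; u [bound]=0; z [bound]=0; x [bound]=1; v [bound]=0; y [bound]=1
use order (left to right): x, w, y
typing: the term checks, with type C -> C -> B -> B
ordered: ✗, u, z, v never used (weakening)
linear: ✗, u, z, v never used (weakening)
affine: ✓, w, u, z, x, v, y: no repeats, contraction unneeded
relevant: ✗, u, z, v never used (weakening)
unrestricted: ✓, simply typable at C -> C -> B -> B; W, C, E all held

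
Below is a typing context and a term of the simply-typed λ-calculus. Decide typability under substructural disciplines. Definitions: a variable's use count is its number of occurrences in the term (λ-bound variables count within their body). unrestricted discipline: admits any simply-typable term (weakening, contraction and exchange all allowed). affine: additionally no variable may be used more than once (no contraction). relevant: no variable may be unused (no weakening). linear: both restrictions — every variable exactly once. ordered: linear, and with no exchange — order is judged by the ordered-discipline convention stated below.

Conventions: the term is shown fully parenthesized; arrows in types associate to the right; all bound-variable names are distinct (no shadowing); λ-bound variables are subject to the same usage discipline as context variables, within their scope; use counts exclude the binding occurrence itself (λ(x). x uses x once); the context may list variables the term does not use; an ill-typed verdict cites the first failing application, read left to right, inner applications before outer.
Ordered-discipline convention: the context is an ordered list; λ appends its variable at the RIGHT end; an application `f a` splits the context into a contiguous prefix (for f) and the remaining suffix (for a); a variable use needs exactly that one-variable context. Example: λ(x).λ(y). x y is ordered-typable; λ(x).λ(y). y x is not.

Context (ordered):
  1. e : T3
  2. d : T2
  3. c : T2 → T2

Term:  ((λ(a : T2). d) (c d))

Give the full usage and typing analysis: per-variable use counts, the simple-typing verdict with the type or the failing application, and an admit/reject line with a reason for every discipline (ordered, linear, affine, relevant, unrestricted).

usage: e: 0×, d: 2×, c: 1×, a (λ-bound): 0×
left-to-right use order: d, c, d
typing: the term checks, with type T2
ordered: ✗ — uses contraction: d ×2; unused: e, a — weakening required
linear: ✗ — uses contraction: d ×2; unused: e, a — weakening required
affine: ✗ — uses contraction: d ×2
relevant: ✗ — unused: e, a — weakening required
unrestricted: ✓ — simply typable at T2; W, C, E all held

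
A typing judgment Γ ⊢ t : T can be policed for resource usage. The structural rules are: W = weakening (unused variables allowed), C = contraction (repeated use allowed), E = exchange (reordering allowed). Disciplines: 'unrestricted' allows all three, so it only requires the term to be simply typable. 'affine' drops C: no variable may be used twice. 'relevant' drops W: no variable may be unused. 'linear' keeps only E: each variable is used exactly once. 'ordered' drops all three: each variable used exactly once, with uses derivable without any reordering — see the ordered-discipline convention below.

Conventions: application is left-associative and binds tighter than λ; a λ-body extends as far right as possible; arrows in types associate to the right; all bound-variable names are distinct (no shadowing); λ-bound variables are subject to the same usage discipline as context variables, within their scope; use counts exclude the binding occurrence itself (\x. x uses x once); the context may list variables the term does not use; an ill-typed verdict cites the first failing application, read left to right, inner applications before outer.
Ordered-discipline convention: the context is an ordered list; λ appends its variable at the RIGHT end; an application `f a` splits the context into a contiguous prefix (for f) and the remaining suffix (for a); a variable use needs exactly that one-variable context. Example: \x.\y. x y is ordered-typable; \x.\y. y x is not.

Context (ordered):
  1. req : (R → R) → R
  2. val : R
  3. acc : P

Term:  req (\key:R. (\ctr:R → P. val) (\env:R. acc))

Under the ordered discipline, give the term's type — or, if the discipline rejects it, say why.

not well-typed under ordered — needs weakening: key, ctr, env unused
usage: req ×1; val ×1; acc ×1; key (bound) ×0; ctr (bound) ×0; env (bound) ×0
use order (left to right): req, val, acc
typing: well-typed at R
per-discipline verdicts: ordered ✗, linear ✗, affine ✓, relevant ✗, unrestricted ✓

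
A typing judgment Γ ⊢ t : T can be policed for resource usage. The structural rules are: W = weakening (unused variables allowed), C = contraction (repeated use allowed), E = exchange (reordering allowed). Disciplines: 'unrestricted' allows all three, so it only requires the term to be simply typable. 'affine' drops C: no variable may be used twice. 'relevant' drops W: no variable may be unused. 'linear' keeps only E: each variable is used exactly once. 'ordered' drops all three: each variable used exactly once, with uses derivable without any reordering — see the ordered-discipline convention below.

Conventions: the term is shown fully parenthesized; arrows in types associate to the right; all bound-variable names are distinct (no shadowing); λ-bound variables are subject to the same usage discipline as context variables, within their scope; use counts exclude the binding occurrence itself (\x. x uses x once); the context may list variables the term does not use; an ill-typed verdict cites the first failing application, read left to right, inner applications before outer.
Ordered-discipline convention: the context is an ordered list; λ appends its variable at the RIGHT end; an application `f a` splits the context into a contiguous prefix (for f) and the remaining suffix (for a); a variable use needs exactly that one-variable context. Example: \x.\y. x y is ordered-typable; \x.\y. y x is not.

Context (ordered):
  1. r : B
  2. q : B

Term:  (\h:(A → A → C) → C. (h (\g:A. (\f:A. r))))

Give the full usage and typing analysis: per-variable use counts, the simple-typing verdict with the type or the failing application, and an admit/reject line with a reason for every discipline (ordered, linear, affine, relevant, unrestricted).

variable uses: r: 1×, q: 0×, h (bound): 1×, g (bound): 0×, f (bound): 0×
left-to-right use order: h, r
typing: ill-typed: argument of type A → A → B where A → A → C is required
ordered ✗ (fails simple typing)
linear ✗ (a type mismatch blocks all five)
affine ✗ (the type mismatch rejects it)
relevant ✗ (not simply typable)
unrestricted ✗ (fails simple typing)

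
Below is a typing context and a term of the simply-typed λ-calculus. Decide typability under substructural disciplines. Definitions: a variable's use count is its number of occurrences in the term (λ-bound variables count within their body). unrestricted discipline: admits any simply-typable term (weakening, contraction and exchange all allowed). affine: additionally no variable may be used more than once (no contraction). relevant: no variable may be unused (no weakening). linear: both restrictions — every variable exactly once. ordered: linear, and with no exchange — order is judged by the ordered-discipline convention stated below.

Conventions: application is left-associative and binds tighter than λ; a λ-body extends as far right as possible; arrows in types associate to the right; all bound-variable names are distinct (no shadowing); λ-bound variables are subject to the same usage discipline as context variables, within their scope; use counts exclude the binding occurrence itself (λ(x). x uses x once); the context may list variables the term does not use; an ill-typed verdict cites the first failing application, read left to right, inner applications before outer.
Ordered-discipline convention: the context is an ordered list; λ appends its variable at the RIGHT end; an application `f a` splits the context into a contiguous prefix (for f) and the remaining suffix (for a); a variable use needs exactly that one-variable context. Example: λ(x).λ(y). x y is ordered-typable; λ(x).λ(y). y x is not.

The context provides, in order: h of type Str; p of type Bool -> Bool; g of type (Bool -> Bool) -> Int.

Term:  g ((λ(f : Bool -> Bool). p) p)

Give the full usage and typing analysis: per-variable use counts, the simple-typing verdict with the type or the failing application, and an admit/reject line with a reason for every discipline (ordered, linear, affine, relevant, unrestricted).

variable uses: h ×0; p ×2; g ×1; f (λ-bound) ×0
use order (left to right): g, p, p
typing: well-typed at Int
ordered: ✗, p ×2 used more than once (contraction); h, f left unused
linear: ✗, p ×2 used more than once (contraction); h, f left unused
affine: ✗, p ×2 used more than once (contraction)
relevant: ✗, h, f left unused
unrestricted: ✓, type-checks (Int) and nothing is barred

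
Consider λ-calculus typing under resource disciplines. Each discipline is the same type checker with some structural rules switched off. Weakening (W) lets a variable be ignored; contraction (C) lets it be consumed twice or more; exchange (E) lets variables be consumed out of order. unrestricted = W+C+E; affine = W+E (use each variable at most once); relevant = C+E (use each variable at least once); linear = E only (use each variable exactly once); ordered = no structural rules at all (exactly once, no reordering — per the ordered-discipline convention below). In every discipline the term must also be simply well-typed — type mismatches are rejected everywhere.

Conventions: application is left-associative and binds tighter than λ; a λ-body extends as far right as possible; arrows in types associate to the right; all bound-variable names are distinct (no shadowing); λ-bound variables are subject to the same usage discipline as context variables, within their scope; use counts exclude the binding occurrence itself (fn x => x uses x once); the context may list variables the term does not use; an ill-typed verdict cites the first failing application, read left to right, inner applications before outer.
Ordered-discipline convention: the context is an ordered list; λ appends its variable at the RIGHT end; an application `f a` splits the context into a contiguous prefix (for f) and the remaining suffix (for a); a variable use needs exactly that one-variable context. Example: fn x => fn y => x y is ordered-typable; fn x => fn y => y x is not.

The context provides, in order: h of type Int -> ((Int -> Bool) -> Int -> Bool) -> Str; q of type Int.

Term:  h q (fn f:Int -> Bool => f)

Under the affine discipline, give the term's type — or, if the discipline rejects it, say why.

term : Str
use counts: h: 1×, q: 1×, f (λ-bound): 1×
use order (left to right): h, q, f
typing: well-typed at Str
across the five disciplines: ordered ✓, linear ✓, affine ✓, relevant ✓, unrestricted ✓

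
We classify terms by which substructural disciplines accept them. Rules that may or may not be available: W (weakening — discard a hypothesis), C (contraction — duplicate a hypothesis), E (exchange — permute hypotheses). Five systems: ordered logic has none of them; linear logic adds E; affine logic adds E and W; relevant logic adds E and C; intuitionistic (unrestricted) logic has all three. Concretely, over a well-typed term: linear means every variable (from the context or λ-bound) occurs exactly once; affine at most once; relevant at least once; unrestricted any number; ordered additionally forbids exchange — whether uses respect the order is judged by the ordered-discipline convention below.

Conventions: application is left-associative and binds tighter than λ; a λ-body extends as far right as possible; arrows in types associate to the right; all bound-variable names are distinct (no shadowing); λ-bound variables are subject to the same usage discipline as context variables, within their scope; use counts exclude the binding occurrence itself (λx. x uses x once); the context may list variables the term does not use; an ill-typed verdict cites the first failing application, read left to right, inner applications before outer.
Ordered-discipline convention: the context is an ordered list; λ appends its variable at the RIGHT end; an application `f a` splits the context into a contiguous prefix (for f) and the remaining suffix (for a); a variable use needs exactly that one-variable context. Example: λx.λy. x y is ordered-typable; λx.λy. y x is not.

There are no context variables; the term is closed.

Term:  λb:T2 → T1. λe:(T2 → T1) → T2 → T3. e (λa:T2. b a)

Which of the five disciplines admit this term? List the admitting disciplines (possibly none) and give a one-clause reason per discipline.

admitted in: linear, affine, relevant, unrestricted
usage: b (λ-bound)=1; e (λ-bound)=1; a (λ-bound)=1
left-to-right use order: e, b, a
typing: well-typed at (T2 → T1) → ((T2 → T1) → T2 → T3) → T2 → T3
ordered: ✗ — needs exchange: uses follow e, b, a
linear: ✓ — single use per variable (b, e, a)
affine: ✓ — none of b, e, a used more than once
relevant: ✓ — every one of b, e, a appears
unrestricted: ✓ — simply typable at (T2 → T1) → ((T2 → T1) → T2 → T3) → T2 → T3; W, C, E all held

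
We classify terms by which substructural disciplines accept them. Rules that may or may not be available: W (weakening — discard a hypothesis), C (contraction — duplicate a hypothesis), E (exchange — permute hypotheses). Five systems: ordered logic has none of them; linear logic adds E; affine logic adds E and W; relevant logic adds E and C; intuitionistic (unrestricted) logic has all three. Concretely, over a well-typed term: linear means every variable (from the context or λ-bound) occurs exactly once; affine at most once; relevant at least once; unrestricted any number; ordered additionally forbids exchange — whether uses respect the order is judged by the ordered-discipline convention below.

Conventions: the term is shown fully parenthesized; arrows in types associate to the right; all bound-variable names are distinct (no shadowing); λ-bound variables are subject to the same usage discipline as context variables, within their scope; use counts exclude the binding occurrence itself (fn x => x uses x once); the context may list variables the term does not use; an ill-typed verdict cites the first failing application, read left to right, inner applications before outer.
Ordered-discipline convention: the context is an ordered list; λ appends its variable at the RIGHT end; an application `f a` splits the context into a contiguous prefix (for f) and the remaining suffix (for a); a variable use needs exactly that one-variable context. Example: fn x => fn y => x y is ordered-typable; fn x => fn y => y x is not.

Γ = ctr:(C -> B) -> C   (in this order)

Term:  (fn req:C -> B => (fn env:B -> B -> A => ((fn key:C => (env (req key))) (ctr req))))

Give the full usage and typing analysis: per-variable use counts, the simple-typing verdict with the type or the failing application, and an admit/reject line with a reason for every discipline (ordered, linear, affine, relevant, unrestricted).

use counts: ctr: 1×; req [bound]: 2×; env [bound]: 1×; key [bound]: 1×
uses in reading order: env, req, key, ctr, req
typing: well-typed at (C -> B) -> (B -> B -> A) -> B -> A
ordered ✗ (uses contraction: req ×2)
linear ✗ (uses contraction: req ×2)
affine ✗ (uses contraction: req ×2)
relevant ✓ (none of ctr, req, env, key goes unused)
unrestricted ✓ (type-checks ((C -> B) -> (B -> B -> A) -> B -> A) and nothing is barred)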